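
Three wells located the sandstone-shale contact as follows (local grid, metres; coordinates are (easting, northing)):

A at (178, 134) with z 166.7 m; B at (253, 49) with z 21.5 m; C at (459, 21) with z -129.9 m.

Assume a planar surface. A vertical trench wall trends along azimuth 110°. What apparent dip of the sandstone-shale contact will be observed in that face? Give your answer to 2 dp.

Two edge vectors: A→B = (75, -85, -145.2), A→C = (281, -113, -296.6).
Normal n = (A→B) × (A→C) = (8803.4, -18556.2, 15410).
So ∂z/∂E = −n_x/n_z = −0.57128 and ∂z/∂N = −n_y/n_z = 1.20417.
Unit vector along 110° is (sin 110°, cos 110°) = (0.9397, -0.3420).
Slope in that direction = a·(0.9397) + b·(-0.3420) = −0.94868.
Apparent dip = arctan|0.94868| = 43.49° (true dip is 53.1°, so apparent ≤ true as expected).

43.49°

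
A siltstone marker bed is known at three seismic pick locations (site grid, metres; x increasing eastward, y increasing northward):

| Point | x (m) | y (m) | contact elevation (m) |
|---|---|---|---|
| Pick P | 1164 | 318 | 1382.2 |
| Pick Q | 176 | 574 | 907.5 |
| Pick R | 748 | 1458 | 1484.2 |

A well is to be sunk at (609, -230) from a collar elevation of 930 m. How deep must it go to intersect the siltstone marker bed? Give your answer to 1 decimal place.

Let the plane be z = a·x + b·y + c.
Pick Q−Pick P: −988a + 256b = −474.7;  Pick R−Pick P: −416a + 1140b = 102.
Solving gives a = 0.556243, b = 0.292454.
Then c = 1382.2 − a·1164 − b·318 = 641.73.
At (609, -230): z_contact = 338.75 − 67.26 + 641.73 = 913.22 m.
Depth below ground = 930 − 913.22 = 16.8 m.

16.8 m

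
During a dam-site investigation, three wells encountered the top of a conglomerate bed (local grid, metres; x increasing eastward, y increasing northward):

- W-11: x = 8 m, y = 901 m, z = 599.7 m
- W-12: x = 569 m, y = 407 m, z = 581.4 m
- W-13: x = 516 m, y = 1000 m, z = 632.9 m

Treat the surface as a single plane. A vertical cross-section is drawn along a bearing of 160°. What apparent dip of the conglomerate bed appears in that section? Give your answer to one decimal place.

4.0°

Two edge vectors: W-11→W-12 = (561, -494, -18.3), W-11→W-13 = (508, 99, 33.2).
Normal n = (W-11→W-12) × (W-11→W-13) = (-14589.1, -27921.6, 306491).
So ∂z/∂x = −n_x/n_z = 0.04760 and ∂z/∂y = −n_y/n_z = 0.09110.
Unit vector along 160° is (sin 160°, cos 160°) = (0.3420, -0.9397).
Slope in that direction = a·(0.3420) + b·(-0.9397) = −0.06933.
Apparent dip = arctan|0.06933| = 4.0° (true dip is 5.9°, so apparent ≤ true as expected).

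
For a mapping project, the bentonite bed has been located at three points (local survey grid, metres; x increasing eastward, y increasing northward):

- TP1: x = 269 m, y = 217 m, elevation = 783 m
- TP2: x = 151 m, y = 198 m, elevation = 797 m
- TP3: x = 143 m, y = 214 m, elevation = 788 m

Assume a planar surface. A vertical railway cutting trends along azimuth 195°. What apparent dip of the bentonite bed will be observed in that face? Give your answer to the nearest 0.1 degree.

Let the plane be z = a·x + b·y + c.
TP2−TP1: −118a − 19b = 14;  TP3−TP1: −126a − 3b = 5.
Solving gives a = −0.02598, b = −0.57549.
Unit vector along 195° is (sin 195°, cos 195°) = (-0.2588, -0.9659).
Slope in that direction = a·(-0.2588) + b·(-0.9659) = 0.56261.
Apparent dip = arctan|0.56261| = 29.4° (true dip is 29.9°, so apparent ≤ true as expected).

29.4°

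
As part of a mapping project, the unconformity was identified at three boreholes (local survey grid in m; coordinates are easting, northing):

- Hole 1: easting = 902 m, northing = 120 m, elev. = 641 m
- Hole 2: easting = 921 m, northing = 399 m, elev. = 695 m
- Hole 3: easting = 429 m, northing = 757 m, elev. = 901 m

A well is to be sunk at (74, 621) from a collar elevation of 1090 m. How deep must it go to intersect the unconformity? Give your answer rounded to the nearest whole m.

Let the plane be z = a·easting + b·northing + c.
Hole 2−Hole 1: 19a + 279b = 54;  Hole 3−Hole 1: −473a + 637b = 260.
Solving gives a = −0.26475, b = 0.21158.
Then c = 641 − a·902 − b·120 = 854.41.
At (74, 621): z_contact = −19.6 + 131.4 + 854.41 = 966.2 m.
Depth below ground = 1090 − 966.2 = 124 m.

124 m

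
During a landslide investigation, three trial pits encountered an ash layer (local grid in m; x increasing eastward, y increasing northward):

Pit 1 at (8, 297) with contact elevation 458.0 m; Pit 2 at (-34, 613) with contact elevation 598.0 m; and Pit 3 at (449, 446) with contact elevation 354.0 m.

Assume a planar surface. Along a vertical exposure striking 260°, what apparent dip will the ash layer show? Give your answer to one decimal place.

Let the plane be z = a·x + b·y + c.
Pit 2−Pit 1: −42a + 316b = 140;  Pit 3−Pit 1: 441a + 149b = −104.
Solving gives a = −0.36895, b = 0.39400.
Unit vector along 260° is (sin 260°, cos 260°) = (-0.9848, -0.1736).
Slope in that direction = a·(-0.9848) + b·(-0.1736) = 0.29493.
Apparent dip = arctan|0.29493| = 16.4° (true dip is 28.4°, so apparent ≤ true as expected).

16.4°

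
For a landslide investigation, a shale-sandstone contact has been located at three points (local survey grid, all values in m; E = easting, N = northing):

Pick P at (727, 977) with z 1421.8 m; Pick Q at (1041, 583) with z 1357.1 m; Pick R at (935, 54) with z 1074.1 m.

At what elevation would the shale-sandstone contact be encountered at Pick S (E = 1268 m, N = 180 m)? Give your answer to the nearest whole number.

1256 m

Two edge vectors: Pick P→Pick Q = (314, -394, -64.7), Pick P→Pick R = (208, -923, -347.7).
Normal n = (Pick P→Pick Q) × (Pick P→Pick R) = (77275.7, 95720.2, -207870).
So ∂z/∂E = −n_x/n_z = 0.37175 and ∂z/∂N = −n_y/n_z = 0.46048.
Intercept c from Pick P: 1421.8 − 270.26 − 449.89 = 701.65.
At (1268, 180): z = 471.4 + 82.9 + 701.65 = 1255.9 m.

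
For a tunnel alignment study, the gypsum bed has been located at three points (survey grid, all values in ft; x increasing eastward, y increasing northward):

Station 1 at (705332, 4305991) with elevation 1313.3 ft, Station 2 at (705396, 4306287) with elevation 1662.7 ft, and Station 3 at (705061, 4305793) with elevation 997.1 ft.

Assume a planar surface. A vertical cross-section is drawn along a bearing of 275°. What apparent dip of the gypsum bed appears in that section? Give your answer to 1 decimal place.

Two edge vectors: Station 1→Station 2 = (64, 296, 349.4), Station 1→Station 3 = (-271, -198, -316.2).
Normal n = (Station 1→Station 2) × (Station 1→Station 3) = (-24414, -74450.6, 67544).
So ∂z/∂x = −n_x/n_z = 0.36145 and ∂z/∂y = −n_y/n_z = 1.10225.
Unit vector along 275° is (sin 275°, cos 275°) = (-0.9962, 0.0872).
Slope in that direction = a·(-0.9962) + b·(0.0872) = −0.26401.
Apparent dip = arctan|0.26401| = 14.8° (true dip is 49.2°, so apparent ≤ true as expected).

14.8°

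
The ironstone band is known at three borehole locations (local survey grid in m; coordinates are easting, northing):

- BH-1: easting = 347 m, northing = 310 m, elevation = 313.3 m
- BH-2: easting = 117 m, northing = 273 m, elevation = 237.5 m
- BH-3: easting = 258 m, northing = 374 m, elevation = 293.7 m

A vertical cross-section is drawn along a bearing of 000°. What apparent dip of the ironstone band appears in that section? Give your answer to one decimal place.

Let the plane be z = a·easting + b·northing + c.
BH-2−BH-1: −230a − 37b = −75.8;  BH-3−BH-1: −89a + 64b = −19.6.
Solving gives a = 0.30958, b = 0.12425.
Unit vector along 000° is (sin 0°, cos 0°) = (0.0000, 1.0000).
Slope in that direction = a·(0.0000) + b·(1.0000) = 0.12425.
Apparent dip = arctan|0.12425| = 7.1° (true dip is 18.4°, so apparent ≤ true as expected).

7.1°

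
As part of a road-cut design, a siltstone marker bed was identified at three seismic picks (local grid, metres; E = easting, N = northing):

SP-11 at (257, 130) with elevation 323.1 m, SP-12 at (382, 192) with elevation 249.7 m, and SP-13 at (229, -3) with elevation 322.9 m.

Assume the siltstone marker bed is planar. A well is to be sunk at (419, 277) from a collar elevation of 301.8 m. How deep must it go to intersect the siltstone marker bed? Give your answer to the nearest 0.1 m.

Let the plane be z = a·E + b·N + c.
SP-12−SP-11: 125a + 62b = −73.4;  SP-13−SP-11: −28a − 133b = −0.2.
Solving gives a = −0.65650, b = 0.13971.
Then c = 323.1 − a·257 − b·130 = 473.66.
At (419, 277): z_contact = −275.07 + 38.70 + 473.66 = 237.29 m.
Depth below ground = 301.8 − 237.29 = 64.5 m.

64.5 m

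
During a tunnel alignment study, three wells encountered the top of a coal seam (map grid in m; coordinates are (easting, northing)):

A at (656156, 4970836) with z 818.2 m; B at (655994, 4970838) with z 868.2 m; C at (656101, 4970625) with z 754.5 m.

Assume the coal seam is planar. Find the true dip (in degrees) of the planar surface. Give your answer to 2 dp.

Two edge vectors: A→B = (-162, 2, 50), A→C = (-55, -211, -63.7).
Normal n = (A→B) × (A→C) = (10422.6, -13069.4, 34292).
So ∂z/∂E = −n_x/n_z = −0.30394 and ∂z/∂N = −n_y/n_z = 0.38112.
Gradient magnitude |∇z| = √(a² + b²) = √(0.09238 + 0.14525) = 0.48747.
True dip = arctan(0.48747) = 25.99°, dipping toward SE (azimuth ≈ 141°).

25.99°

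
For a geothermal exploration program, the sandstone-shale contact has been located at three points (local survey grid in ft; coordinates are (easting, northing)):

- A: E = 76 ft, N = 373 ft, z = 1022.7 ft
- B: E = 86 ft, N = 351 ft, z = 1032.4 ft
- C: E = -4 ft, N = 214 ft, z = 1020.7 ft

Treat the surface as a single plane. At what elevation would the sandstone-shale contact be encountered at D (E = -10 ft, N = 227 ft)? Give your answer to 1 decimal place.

Let the plane be z = a·E + b·N + c.
B−A: 10a − 22b = 9.7;  C−A: −80a − 159b = −2.
Solving gives a = 0.47352, b = −0.22567.
Then c = 1022.7 − a·76 − b·373 = 1070.89.
At (-10, 227): z = −4.7 − 51.2 + 1070.89 = 1014.9 ft.

1014.9 ft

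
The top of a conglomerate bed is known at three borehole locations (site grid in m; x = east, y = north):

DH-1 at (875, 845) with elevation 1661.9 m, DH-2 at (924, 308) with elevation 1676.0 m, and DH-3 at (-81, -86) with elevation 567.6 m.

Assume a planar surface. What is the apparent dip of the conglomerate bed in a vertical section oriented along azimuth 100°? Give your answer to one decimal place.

46.3°

Let the plane be z = a·x + b·y + c.
DH-2−DH-1: 49a − 537b = 14.1;  DH-3−DH-1: −956a − 931b = −1094.3.
Solving gives a = 1.07473, b = 0.07181.
Unit vector along 100° is (sin 100°, cos 100°) = (0.9848, -0.1736).
Slope in that direction = a·(0.9848) + b·(-0.1736) = 1.04594.
Apparent dip = arctan|1.04594| = 46.3° (true dip is 47.1°, so apparent ≤ true as expected).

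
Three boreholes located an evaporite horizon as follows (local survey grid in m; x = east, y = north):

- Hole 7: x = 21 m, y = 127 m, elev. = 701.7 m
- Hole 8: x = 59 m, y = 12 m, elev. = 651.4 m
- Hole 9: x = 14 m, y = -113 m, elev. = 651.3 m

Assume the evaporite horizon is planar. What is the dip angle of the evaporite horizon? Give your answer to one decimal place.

Let the plane be z = a·x + b·y + c.
Hole 8−Hole 7: 38a − 115b = −50.3;  Hole 9−Hole 7: −7a − 240b = −50.4.
Solving gives a = −0.63234, b = 0.22844.
Gradient magnitude |∇z| = √(a² + b²) = √(0.39986 + 0.05219) = 0.67234.
True dip = arctan(0.67234) = 33.9°, dipping toward ESE (azimuth ≈ 110°).

33.9°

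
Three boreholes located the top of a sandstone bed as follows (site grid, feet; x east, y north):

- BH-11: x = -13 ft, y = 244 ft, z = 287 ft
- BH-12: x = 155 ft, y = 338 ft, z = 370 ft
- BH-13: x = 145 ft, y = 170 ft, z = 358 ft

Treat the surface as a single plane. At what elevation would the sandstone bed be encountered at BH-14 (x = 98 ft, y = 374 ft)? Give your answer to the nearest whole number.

345 ft

Let the plane be z = a·x + b·y + c.
BH-12−BH-11: 168a + 94b = 83;  BH-13−BH-11: 158a − 74b = 71.
Solving gives a = 0.46973, b = 0.04347.
Then c = 287 − a·-13 − b·244 = 282.50.
At (98, 374): z = 46.0 + 16.3 + 282.50 = 344.8 ft.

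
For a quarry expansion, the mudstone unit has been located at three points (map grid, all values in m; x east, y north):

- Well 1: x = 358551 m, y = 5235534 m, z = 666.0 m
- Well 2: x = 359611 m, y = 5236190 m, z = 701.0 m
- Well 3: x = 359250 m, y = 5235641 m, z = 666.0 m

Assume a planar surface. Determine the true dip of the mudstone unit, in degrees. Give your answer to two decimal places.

Two edge vectors: Well 1→Well 2 = (1060, 656, 35), Well 1→Well 3 = (699, 107, 0).
Normal n = (Well 1→Well 2) × (Well 1→Well 3) = (-3745, 24465, -345124).
So ∂z/∂x = −n_x/n_z = −0.01085 and ∂z/∂y = −n_y/n_z = 0.07089.
Gradient magnitude |∇z| = √(a² + b²) = √(0.00012 + 0.00503) = 0.07171.
True dip = arctan(0.07171) = 4.10°, dipping toward S (azimuth ≈ 171°).

4.10°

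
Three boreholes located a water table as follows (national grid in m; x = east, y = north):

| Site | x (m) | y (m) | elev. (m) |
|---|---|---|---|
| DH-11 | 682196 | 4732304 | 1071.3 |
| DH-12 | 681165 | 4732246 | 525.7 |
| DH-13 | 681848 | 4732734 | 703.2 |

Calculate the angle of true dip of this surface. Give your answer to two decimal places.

34.50°

Two edge vectors: DH-11→DH-12 = (-1031, -58, -545.6), DH-11→DH-13 = (-348, 430, -368.1).
Normal n = (DH-11→DH-12) × (DH-11→DH-13) = (255957.8, -189642.3, -463514).
So ∂z/∂x = −n_x/n_z = 0.55221 and ∂z/∂y = −n_y/n_z = −0.40914.
Gradient magnitude |∇z| = √(a² + b²) = √(0.30494 + 0.16740) = 0.68727.
True dip = arctan(0.68727) = 34.50°, dipping toward NW (azimuth ≈ 307°).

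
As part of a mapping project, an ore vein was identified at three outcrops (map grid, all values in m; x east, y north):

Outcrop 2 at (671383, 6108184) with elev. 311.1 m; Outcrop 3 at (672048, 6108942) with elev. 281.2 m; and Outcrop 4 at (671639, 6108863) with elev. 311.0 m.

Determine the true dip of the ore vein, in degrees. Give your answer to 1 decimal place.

4.8°

Let the plane be z = a·x + b·y + c.
Outcrop 3−Outcrop 2: 665a + 758b = −29.9;  Outcrop 4−Outcrop 2: 256a + 679b = −0.1.
Solving gives a = −0.07855, b = 0.02947.
Gradient magnitude |∇z| = √(a² + b²) = √(0.00617 + 0.00087) = 0.08390.
True dip = arctan(0.08390) = 4.8°, dipping toward ESE (azimuth ≈ 111°).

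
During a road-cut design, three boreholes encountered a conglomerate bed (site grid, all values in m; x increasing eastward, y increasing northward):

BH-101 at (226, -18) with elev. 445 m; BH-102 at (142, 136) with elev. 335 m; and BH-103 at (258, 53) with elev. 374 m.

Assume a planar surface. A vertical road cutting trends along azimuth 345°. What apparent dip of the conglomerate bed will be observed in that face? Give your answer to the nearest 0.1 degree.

37.5°

Let the plane be z = a·x + b·y + c.
BH-102−BH-101: −84a + 154b = −110;  BH-103−BH-101: 32a + 71b = −71.
Solving gives a = −0.28682, b = −0.87073.
Unit vector along 345° is (sin 345°, cos 345°) = (-0.2588, 0.9659).
Slope in that direction = a·(-0.2588) + b·(0.9659) = −0.76683.
Apparent dip = arctan|0.76683| = 37.5° (true dip is 42.5°, so apparent ≤ true as expected).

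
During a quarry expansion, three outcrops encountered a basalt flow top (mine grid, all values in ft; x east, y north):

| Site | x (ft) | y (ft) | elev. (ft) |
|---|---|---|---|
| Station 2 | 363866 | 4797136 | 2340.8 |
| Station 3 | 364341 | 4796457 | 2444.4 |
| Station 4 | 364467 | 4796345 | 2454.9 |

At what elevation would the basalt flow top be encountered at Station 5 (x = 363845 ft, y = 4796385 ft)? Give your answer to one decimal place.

Let the plane be z = a·x + b·y + c.
Station 3−Station 2: 475a − 679b = 103.6;  Station 4−Station 2: 601a − 791b = 114.1.
Solving gives a = −0.138273475, b = −0.249307659.
Then c = 2340.8 − a·363866 − b·4797136 = 1248616.56.
At (363845, 4796385): z = −50310.1 − 1195775.5 + 1248616.56 = 2530.9 ft.

2530.9 ft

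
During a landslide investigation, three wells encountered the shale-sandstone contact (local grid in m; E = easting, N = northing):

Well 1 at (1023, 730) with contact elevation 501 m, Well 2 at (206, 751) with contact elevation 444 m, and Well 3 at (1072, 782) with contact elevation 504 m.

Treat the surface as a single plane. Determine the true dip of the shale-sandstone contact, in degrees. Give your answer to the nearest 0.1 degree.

4.0°

Two edge vectors: Well 1→Well 2 = (-817, 21, -57), Well 1→Well 3 = (49, 52, 3).
Normal n = (Well 1→Well 2) × (Well 1→Well 3) = (3027, -342, -43513).
So ∂z/∂E = −n_x/n_z = 0.06957 and ∂z/∂N = −n_y/n_z = −0.00786.
Gradient magnitude |∇z| = √(a² + b²) = √(0.00484 + 0.00006) = 0.07001.
True dip = arctan(0.07001) = 4.0°, dipping toward W (azimuth ≈ 276°).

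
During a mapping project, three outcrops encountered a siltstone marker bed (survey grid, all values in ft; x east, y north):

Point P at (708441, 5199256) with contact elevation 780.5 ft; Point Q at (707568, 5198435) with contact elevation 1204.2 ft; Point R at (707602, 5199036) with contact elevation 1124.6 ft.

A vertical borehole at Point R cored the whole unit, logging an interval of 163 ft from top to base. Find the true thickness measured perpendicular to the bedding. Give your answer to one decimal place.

Two edge vectors: Point P→Point Q = (-873, -821, 423.7), Point P→Point R = (-839, -220, 344.1).
Normal n = (Point P→Point Q) × (Point P→Point R) = (-189292.1, -55085, -496759).
So ∂z/∂x = −n_x/n_z = −0.38105 and ∂z/∂y = −n_y/n_z = −0.11089.
|∇z| = √(a²+b²) = 0.39686, so dip δ = arctan(0.39686) = 21.65°.
True thickness = vertical thickness × cos δ = 163 × cos 21.65° = 151.5 ft.

151.5 ft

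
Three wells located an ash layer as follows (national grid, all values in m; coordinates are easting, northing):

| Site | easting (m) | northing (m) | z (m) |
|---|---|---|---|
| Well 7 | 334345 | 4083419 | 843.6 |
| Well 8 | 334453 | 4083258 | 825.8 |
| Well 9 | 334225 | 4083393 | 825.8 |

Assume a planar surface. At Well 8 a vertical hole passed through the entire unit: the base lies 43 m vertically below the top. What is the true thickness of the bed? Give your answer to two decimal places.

Two edge vectors: Well 7→Well 8 = (108, -161, -17.8), Well 7→Well 9 = (-120, -26, -17.8).
Normal n = (Well 7→Well 8) × (Well 7→Well 9) = (2403, 4058.4, -22128).
So ∂z/∂easting = −n_x/n_z = 0.10860 and ∂z/∂northing = −n_y/n_z = 0.18341.
|∇z| = √(a²+b²) = 0.21314, so dip δ = arctan(0.21314) = 12.03°.
True thickness = vertical thickness × cos δ = 43 × cos 12.03° = 42.06 m.

42.06 m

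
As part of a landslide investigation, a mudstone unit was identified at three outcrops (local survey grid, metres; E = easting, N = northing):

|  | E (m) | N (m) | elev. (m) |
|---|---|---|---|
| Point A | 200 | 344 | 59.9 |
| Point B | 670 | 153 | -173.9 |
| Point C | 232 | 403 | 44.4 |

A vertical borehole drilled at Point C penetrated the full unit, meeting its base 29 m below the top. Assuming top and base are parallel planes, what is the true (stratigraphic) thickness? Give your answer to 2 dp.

25.99 m

Two edge vectors: Point A→Point B = (470, -191, -233.8), Point A→Point C = (32, 59, -15.5).
Normal n = (Point A→Point B) × (Point A→Point C) = (16754.7, -196.6, 33842).
So ∂z/∂E = −n_x/n_z = −0.49509 and ∂z/∂N = −n_y/n_z = 0.00581.
|∇z| = √(a²+b²) = 0.49512, so dip δ = arctan(0.49512) = 26.34°.
True thickness = vertical thickness × cos δ = 29 × cos 26.34° = 25.99 m.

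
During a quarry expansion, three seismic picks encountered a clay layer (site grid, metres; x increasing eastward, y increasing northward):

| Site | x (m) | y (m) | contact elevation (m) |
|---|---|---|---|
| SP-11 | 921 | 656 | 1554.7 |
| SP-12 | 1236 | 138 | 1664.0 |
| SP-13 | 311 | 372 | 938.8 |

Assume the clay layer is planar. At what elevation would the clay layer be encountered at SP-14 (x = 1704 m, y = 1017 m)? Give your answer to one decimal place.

2344.2 m

Two edge vectors: SP-11→SP-12 = (315, -518, 109.3), SP-11→SP-13 = (-610, -284, -615.9).
Normal n = (SP-11→SP-12) × (SP-11→SP-13) = (350077.4, 127335.5, -405440).
So ∂z/∂x = −n_x/n_z = 0.863451 and ∂z/∂y = −n_y/n_z = 0.314067.
Intercept c from SP-11: 1554.7 − 795.24 − 206.03 = 553.43.
At (1704, 1017): z = 1471.3 + 319.4 + 553.43 = 2344.2 m.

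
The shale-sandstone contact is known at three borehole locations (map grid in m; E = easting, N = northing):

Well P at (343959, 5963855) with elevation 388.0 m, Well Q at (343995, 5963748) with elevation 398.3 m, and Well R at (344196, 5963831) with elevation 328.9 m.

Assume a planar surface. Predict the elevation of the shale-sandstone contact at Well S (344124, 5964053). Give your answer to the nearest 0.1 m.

Two edge vectors: Well P→Well Q = (36, -107, 10.3), Well P→Well R = (237, -24, -59.1).
Normal n = (Well P→Well Q) × (Well P→Well R) = (6570.9, 4568.7, 24495).
So ∂z/∂E = −n_x/n_z = −0.268254746 and ∂z/∂N = −n_y/n_z = −0.186515615.
Intercept c from Well P: 388 + 92268.63 + 1112352.09 = 1205008.72.
At (344124, 5964053): z = −92312.9 − 1112389.0 + 1205008.72 = 306.8 m.

306.8 m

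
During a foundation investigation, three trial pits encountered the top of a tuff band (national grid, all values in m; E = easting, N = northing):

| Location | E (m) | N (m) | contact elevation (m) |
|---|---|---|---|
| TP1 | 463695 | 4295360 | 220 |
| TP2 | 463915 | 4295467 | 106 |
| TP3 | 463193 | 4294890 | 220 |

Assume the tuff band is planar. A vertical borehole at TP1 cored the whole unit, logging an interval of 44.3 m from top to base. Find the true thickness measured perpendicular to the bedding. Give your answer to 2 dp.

23.71 m

Two edge vectors: TP1→TP2 = (220, 107, -114), TP1→TP3 = (-502, -470, 0).
Normal n = (TP1→TP2) × (TP1→TP3) = (-53580, 57228, -49686).
So ∂z/∂E = −n_x/n_z = −1.07837 and ∂z/∂N = −n_y/n_z = 1.15179.
|∇z| = √(a²+b²) = 1.57782, so dip δ = arctan(1.57782) = 57.63°.
True thickness = vertical thickness × cos δ = 44.3 × cos 57.63° = 23.71 m.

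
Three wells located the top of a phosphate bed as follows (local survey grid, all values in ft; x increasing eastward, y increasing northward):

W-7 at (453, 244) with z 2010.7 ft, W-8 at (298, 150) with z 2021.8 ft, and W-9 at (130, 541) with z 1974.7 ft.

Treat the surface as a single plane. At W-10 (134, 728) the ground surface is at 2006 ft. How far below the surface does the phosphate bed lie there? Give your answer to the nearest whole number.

Let the plane be z = a·x + b·y + c.
W-8−W-7: −155a − 94b = 11.1;  W-9−W-7: −323a + 297b = −36.
Solving gives a = 0.00114, b = −0.11997.
Then c = 2010.7 − a·453 − b·244 = 2039.45.
At (134, 728): z_contact = 0.2 − 87.3 + 2039.45 = 1952.3 ft.
Depth below ground = 2006 − 1952.3 = 54 ft.

54 ft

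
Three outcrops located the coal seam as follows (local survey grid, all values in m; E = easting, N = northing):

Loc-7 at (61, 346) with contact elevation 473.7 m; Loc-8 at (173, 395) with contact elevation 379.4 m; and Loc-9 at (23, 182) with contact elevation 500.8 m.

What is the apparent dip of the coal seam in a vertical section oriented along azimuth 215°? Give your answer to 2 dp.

Two edge vectors: Loc-7→Loc-8 = (112, 49, -94.3), Loc-7→Loc-9 = (-38, -164, 27.1).
Normal n = (Loc-7→Loc-8) × (Loc-7→Loc-9) = (-14137.3, 548.2, -16506).
So ∂z/∂E = −n_x/n_z = −0.85649 and ∂z/∂N = −n_y/n_z = 0.03321.
Unit vector along 215° is (sin 215°, cos 215°) = (-0.5736, -0.8192).
Slope in that direction = a·(-0.5736) + b·(-0.8192) = 0.46406.
Apparent dip = arctan|0.46406| = 24.89° (true dip is 40.6°, so apparent ≤ true as expected).

24.89°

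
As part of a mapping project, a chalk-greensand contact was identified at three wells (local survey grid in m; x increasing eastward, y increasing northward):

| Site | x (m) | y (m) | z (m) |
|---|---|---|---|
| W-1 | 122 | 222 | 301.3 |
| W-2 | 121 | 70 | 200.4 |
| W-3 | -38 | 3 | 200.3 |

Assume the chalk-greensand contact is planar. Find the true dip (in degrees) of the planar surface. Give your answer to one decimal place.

35.8°

Let the plane be z = a·x + b·y + c.
W-2−W-1: −1a − 152b = −100.9;  W-3−W-1: −160a − 219b = −101.
Solving gives a = −0.27987, b = 0.66566.
Gradient magnitude |∇z| = √(a² + b²) = √(0.07833 + 0.44310) = 0.72210.
True dip = arctan(0.72210) = 35.8°, dipping toward SSE (azimuth ≈ 157°).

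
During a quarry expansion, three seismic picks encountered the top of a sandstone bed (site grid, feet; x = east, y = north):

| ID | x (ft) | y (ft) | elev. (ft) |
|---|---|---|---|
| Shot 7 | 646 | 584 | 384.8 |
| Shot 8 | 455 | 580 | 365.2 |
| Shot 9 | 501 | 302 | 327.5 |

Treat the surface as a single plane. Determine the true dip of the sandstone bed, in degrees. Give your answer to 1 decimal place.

10.3°

Let the plane be z = a·x + b·y + c.
Shot 8−Shot 7: −191a − 4b = −19.6;  Shot 9−Shot 7: −145a − 282b = −57.3.
Solving gives a = 0.09943, b = 0.15206.
Gradient magnitude |∇z| = √(a² + b²) = √(0.00989 + 0.02312) = 0.18169.
True dip = arctan(0.18169) = 10.3°, dipping toward SSW (azimuth ≈ 213°).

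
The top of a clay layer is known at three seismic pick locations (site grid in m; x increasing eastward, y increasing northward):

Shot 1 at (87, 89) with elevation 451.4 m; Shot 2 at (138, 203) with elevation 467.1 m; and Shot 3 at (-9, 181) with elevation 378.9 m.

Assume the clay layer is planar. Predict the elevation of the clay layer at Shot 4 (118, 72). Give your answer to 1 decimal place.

Let the plane be z = a·x + b·y + c.
Shot 2−Shot 1: 51a + 114b = 15.7;  Shot 3−Shot 1: −96a + 92b = −72.5.
Solving gives a = 0.62096, b = −0.14008.
Then c = 451.4 − a·87 − b·89 = 409.84.
At (118, 72): z = 73.3 − 10.1 + 409.84 = 473.0 m.

473.0 m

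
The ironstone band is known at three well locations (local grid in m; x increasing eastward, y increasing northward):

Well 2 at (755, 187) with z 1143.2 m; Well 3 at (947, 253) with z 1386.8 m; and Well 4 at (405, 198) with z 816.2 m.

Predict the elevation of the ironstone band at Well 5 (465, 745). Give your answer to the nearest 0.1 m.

Let the plane be z = a·x + b·y + c.
Well 3−Well 2: 192a + 66b = 243.6;  Well 4−Well 2: −350a + 11b = −327.
Solving gives a = 0.96230, b = 0.89148.
Then c = 1143.2 − a·755 − b·187 = 249.95.
At (465, 745): z = 447.5 + 664.2 + 249.95 = 1361.6 m.

1361.6 m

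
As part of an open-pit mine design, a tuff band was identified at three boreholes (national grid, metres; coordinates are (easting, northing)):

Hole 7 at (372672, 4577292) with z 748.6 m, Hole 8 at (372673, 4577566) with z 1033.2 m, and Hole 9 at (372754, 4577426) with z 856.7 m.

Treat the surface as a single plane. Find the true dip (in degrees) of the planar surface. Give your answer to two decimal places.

47.93°

Let the plane be z = a·E + b·N + c.
Hole 8−Hole 7: 1a + 274b = 284.6;  Hole 9−Hole 7: 82a + 134b = 108.1.
Solving gives a = −0.38135, b = 1.04008.
Gradient magnitude |∇z| = √(a² + b²) = √(0.14543 + 1.08176) = 1.10778.
True dip = arctan(1.10778) = 47.93°, dipping toward SSE (azimuth ≈ 160°).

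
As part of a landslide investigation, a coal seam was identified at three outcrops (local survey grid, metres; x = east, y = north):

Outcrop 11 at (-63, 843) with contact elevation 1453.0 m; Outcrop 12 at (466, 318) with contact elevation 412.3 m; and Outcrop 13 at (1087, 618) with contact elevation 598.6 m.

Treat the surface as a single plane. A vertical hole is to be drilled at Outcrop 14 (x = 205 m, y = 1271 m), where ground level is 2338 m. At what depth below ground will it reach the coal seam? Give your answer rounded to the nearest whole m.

Let the plane be z = a·x + b·y + c.
Outcrop 12−Outcrop 11: 529a − 525b = −1040.7;  Outcrop 13−Outcrop 11: 1150a − 225b = −854.4.
Solving gives a = −0.44232, b = 1.53660.
Then c = 1453 − a·-63 − b·843 = 129.78.
At (205, 1271): z_contact = −90.7 + 1953.0 + 129.78 = 1992.1 m.
Depth below ground = 2338 − 1992.1 = 346 m.

346 m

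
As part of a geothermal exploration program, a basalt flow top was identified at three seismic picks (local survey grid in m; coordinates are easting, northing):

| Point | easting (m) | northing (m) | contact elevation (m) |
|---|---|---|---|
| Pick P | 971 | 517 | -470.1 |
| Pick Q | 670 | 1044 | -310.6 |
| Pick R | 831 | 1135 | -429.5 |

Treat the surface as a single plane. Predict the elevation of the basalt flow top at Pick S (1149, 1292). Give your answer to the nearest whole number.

Let the plane be z = a·easting + b·northing + c.
Pick Q−Pick P: −301a + 527b = 159.5;  Pick R−Pick P: −140a + 618b = 40.6.
Solving gives a = −0.68760, b = −0.09007.
Then c = -470.1 − a·971 − b·517 = 244.13.
At (1149, 1292): z = −790.1 − 116.4 + 244.13 = -662.3 m.

-662 m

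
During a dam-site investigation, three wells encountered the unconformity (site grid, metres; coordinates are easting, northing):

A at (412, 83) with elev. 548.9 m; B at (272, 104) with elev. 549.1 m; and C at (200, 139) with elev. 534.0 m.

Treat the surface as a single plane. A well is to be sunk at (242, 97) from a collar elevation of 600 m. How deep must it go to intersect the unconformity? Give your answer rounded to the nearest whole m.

44 m

Let the plane be z = a·easting + b·northing + c.
B−A: −140a + 21b = 0.2;  C−A: −212a + 56b = −14.9.
Solving gives a = −0.09566, b = −0.62822.
Then c = 548.9 − a·412 − b·83 = 640.45.
At (242, 97): z_contact = −23.2 − 60.9 + 640.45 = 556.4 m.
Depth below ground = 600 − 556.4 = 44 m.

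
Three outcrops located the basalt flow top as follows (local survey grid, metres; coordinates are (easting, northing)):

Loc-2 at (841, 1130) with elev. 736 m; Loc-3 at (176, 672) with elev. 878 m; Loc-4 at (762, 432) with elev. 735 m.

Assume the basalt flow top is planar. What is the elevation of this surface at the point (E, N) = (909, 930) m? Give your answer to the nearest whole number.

Two edge vectors: Loc-2→Loc-3 = (-665, -458, 142), Loc-2→Loc-4 = (-79, -698, -1).
Normal n = (Loc-2→Loc-3) × (Loc-2→Loc-4) = (99574, -11883, 427988).
So ∂z/∂E = −n_x/n_z = −0.23266 and ∂z/∂N = −n_y/n_z = 0.02776.
Intercept c from Loc-2: 736 + 195.66 − 31.37 = 900.29.
At (909, 930): z = −211.5 + 25.8 + 900.29 = 714.6 m.

715 m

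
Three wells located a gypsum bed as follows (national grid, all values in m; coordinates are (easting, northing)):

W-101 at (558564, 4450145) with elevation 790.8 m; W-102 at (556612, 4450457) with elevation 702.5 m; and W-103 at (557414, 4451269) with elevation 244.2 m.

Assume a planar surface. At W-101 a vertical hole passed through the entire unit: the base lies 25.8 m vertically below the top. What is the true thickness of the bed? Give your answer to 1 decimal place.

Two edge vectors: W-101→W-102 = (-1952, 312, -88.3), W-101→W-103 = (-1150, 1124, -546.6).
Normal n = (W-101→W-102) × (W-101→W-103) = (-71290, -965418.2, -1835248).
So ∂z/∂E = −n_x/n_z = −0.03884 and ∂z/∂N = −n_y/n_z = −0.52604.
|∇z| = √(a²+b²) = 0.52747, so dip δ = arctan(0.52747) = 27.81°.
True thickness = vertical thickness × cos δ = 25.8 × cos 27.81° = 22.8 m.

22.8 m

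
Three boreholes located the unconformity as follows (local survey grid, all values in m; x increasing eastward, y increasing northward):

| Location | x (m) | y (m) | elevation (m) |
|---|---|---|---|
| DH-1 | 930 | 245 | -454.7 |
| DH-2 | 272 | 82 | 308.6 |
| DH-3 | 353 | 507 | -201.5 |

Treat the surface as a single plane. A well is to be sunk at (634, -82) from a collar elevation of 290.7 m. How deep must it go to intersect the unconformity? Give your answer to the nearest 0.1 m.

Two edge vectors: DH-1→DH-2 = (-658, -163, 763.3), DH-1→DH-3 = (-577, 262, 253.2).
Normal n = (DH-1→DH-2) × (DH-1→DH-3) = (-241256.2, -273818.5, -266447).
So ∂z/∂x = −n_x/n_z = −0.90546 and ∂z/∂y = −n_y/n_z = −1.02767.
Intercept c from DH-1: -454.7 + 842.07 + 251.78 = 639.15.
At (634, -82): z_contact = −574.06 + 84.27 + 639.15 = 149.36 m.
Depth below ground = 290.7 − 149.36 = 141.3 m.

141.3 m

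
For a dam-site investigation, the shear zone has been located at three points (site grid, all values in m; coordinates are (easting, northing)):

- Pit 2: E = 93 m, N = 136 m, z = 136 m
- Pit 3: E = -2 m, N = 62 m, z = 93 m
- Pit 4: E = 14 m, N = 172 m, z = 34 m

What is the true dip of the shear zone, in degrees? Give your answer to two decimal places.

Two edge vectors: Pit 2→Pit 3 = (-95, -74, -43), Pit 2→Pit 4 = (-79, 36, -102).
Normal n = (Pit 2→Pit 3) × (Pit 2→Pit 4) = (9096, -6293, -9266).
So ∂z/∂E = −n_x/n_z = 0.98165 and ∂z/∂N = −n_y/n_z = −0.67915.
Gradient magnitude |∇z| = √(a² + b²) = √(0.96364 + 0.46124) = 1.19369.
True dip = arctan(1.19369) = 50.05°, dipping toward NW (azimuth ≈ 305°).

50.05°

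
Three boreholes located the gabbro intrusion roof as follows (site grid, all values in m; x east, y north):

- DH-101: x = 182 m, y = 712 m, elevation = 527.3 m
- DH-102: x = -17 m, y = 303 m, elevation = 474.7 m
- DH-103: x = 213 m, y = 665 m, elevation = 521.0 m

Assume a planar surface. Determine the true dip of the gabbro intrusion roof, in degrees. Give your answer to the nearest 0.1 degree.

7.5°

Let the plane be z = a·x + b·y + c.
DH-102−DH-101: −199a − 409b = −52.6;  DH-103−DH-101: 31a − 47b = −6.3.
Solving gives a = −0.00474, b = 0.13091.
Gradient magnitude |∇z| = √(a² + b²) = √(0.00002 + 0.01714) = 0.13100.
True dip = arctan(0.13100) = 7.5°, dipping toward S (azimuth ≈ 178°).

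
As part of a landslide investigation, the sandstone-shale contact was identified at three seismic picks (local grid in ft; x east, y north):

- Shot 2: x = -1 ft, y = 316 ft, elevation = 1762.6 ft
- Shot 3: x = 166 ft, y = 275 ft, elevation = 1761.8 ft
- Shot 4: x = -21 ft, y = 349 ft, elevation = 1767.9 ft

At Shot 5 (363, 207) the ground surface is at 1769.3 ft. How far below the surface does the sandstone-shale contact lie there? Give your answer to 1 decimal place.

Two edge vectors: Shot 2→Shot 3 = (167, -41, -0.8), Shot 2→Shot 4 = (-20, 33, 5.3).
Normal n = (Shot 2→Shot 3) × (Shot 2→Shot 4) = (-190.9, -869.1, 4691).
So ∂z/∂x = −n_x/n_z = 0.04069 and ∂z/∂y = −n_y/n_z = 0.18527.
Intercept c from Shot 2: 1762.6 + 0.04 − 58.55 = 1704.10.
At (363, 207): z_contact = 14.77 + 38.35 + 1704.10 = 1757.22 ft.
Depth below ground = 1769.3 − 1757.22 = 12.1 ft.

12.1 ft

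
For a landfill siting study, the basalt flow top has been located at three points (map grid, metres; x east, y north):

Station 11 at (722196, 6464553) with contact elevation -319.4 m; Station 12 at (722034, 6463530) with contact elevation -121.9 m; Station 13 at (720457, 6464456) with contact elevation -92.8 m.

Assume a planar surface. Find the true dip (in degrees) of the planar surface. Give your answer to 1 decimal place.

12.0°

Let the plane be z = a·x + b·y + c.
Station 12−Station 11: −162a − 1023b = 197.5;  Station 13−Station 11: −1739a − 97b = 226.6.
Solving gives a = −0.12060, b = −0.17396.
Gradient magnitude |∇z| = √(a² + b²) = √(0.01454 + 0.03026) = 0.21168.
True dip = arctan(0.21168) = 12.0°, dipping toward NE (azimuth ≈ 035°).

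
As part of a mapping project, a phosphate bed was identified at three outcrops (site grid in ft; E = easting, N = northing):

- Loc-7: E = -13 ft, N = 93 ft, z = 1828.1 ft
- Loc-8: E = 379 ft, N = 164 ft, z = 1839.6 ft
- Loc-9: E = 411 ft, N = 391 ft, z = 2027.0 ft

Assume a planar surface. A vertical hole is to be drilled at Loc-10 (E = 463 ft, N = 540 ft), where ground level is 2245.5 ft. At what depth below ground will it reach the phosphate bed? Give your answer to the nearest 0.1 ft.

99.3 ft

Two edge vectors: Loc-7→Loc-8 = (392, 71, 11.5), Loc-7→Loc-9 = (424, 298, 198.9).
Normal n = (Loc-7→Loc-8) × (Loc-7→Loc-9) = (10694.9, -73092.8, 86712).
So ∂z/∂E = −n_x/n_z = −0.12334 and ∂z/∂N = −n_y/n_z = 0.84294.
Intercept c from Loc-7: 1828.1 − 1.60 − 78.39 = 1748.10.
At (463, 540): z_contact = −57.11 + 455.19 + 1748.10 = 2146.18 ft.
Depth below ground = 2245.5 − 2146.18 = 99.3 ft.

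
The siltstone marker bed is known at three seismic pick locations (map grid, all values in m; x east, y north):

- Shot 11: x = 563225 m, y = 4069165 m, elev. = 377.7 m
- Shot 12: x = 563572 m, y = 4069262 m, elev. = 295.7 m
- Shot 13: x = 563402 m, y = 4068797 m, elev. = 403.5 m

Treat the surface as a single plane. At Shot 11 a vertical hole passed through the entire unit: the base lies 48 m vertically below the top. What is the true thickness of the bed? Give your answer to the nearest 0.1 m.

46.6 m

Let the plane be z = a·x + b·y + c.
Shot 12−Shot 11: 347a + 97b = −82;  Shot 13−Shot 11: 177a − 368b = 25.8.
Solving gives a = −0.19103, b = −0.16199.
|∇z| = √(a²+b²) = 0.25046, so dip δ = arctan(0.25046) = 14.06°.
True thickness = vertical thickness × cos δ = 48 × cos 14.06° = 46.6 m.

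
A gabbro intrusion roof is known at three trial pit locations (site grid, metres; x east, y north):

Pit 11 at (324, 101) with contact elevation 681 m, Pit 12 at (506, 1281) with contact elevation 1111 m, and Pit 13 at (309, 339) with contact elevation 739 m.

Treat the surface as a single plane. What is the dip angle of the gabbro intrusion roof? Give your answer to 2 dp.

Two edge vectors: Pit 11→Pit 12 = (182, 1180, 430), Pit 11→Pit 13 = (-15, 238, 58).
Normal n = (Pit 11→Pit 12) × (Pit 11→Pit 13) = (-33900, -17006, 61016).
So ∂z/∂x = −n_x/n_z = 0.55559 and ∂z/∂y = −n_y/n_z = 0.27871.
Gradient magnitude |∇z| = √(a² + b²) = √(0.30868 + 0.07768) = 0.62158.
True dip = arctan(0.62158) = 31.86°, dipping toward WSW (azimuth ≈ 243°).

31.86°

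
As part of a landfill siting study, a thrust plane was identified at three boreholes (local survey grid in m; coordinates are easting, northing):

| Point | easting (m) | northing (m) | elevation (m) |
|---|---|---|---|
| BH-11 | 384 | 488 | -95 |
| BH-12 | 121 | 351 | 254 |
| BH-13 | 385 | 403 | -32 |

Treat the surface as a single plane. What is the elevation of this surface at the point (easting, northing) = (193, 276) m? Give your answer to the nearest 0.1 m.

243.1 m

Two edge vectors: BH-11→BH-12 = (-263, -137, 349), BH-11→BH-13 = (1, -85, 63).
Normal n = (BH-11→BH-12) × (BH-11→BH-13) = (21034, 16918, 22492).
So ∂z/∂easting = −n_x/n_z = −0.93518 and ∂z/∂northing = −n_y/n_z = −0.75218.
Intercept c from BH-11: -95 + 359.11 + 367.06 = 631.17.
At (193, 276): z = −180.5 − 207.6 + 631.17 = 243.1 m.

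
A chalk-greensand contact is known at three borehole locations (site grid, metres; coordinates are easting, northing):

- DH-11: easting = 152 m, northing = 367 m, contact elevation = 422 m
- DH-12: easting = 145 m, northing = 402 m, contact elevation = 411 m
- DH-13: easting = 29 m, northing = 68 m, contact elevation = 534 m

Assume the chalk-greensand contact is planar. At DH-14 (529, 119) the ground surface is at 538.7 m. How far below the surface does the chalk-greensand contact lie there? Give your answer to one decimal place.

71.0 m

Two edge vectors: DH-11→DH-12 = (-7, 35, -11), DH-11→DH-13 = (-123, -299, 112).
Normal n = (DH-11→DH-12) × (DH-11→DH-13) = (631, 2137, 6398).
So ∂z/∂easting = −n_x/n_z = −0.09862 and ∂z/∂northing = −n_y/n_z = −0.33401.
Intercept c from DH-11: 422 + 14.99 + 122.58 = 559.57.
At (529, 119): z_contact = −52.17 − 39.75 + 559.57 = 467.65 m.
Depth below ground = 538.7 − 467.65 = 71.0 m.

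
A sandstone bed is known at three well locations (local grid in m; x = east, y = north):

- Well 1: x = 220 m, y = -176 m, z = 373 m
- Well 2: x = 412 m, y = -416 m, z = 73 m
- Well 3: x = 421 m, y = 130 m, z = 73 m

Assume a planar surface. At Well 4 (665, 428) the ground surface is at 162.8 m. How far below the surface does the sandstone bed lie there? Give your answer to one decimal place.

455.8 m

Two edge vectors: Well 1→Well 2 = (192, -240, -300), Well 1→Well 3 = (201, 306, -300).
Normal n = (Well 1→Well 2) × (Well 1→Well 3) = (163800, -2700, 106992).
So ∂z/∂x = −n_x/n_z = −1.53096 and ∂z/∂y = −n_y/n_z = 0.02524.
Intercept c from Well 1: 373 + 336.81 + 4.44 = 714.25.
At (665, 428): z_contact = −1018.09 + 10.80 + 714.25 = -293.03 m.
Depth below ground = 162.8 − (-293.03) = 455.8 m.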